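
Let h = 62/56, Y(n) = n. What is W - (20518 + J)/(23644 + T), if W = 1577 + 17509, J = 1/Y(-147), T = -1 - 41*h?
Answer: 264813686218/13875393 ≈ 19085.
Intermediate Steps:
h = 31/28 (h = 62*(1/56) = 31/28 ≈ 1.1071)
T = -1299/28 (T = -1 - 41*31/28 = -1 - 1271/28 = -1299/28 ≈ -46.393)
J = -1/147 (J = 1/(-147) = -1/147 ≈ -0.0068027)
W = 19086
W - (20518 + J)/(23644 + T) = 19086 - (20518 - 1/147)/(23644 - 1299/28) = 19086 - 3016145/(147*660733/28) = 19086 - 3016145*28/(147*660733) = 19086 - 1*12064580/13875393 = 19086 - 12064580/13875393 = 264813686218/13875393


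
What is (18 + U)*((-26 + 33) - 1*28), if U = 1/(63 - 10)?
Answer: -20055/53 ≈ -378.40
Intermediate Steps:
U = 1/53 ≈ 0.018868
(18 + U)*((-26 + 33) - 1*28) = (18 + 1/53)*((-26 + 33) - 1*28) = 955*(7 - 28)/53 = (955/53)*(-21) = -20055/53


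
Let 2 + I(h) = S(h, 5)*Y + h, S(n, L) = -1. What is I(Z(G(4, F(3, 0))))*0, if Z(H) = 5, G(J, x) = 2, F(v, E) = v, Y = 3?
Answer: 0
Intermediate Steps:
I(h) = -5 + h (I(h) = -2 + (-1*3 + h) = -2 + (-3 + h) = -5 + h)
I(Z(G(4, F(3, 0))))*0 = (-5 + 5)*0 = 0*0 = 0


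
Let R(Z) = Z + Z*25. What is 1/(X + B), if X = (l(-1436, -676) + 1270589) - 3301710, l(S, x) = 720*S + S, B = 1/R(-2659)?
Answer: -69134/211997820919 ≈ -3.2611e-7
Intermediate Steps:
R(Z) = 26*Z (R(Z) = Z + 25*Z = 26*Z)
B = -1/69134 (B = 1/(26*(-2659)) = 1/(-69134) = -1/69134 ≈ -1.4465e-5)
l(S, x) = 721*S
X = -3066477 (X = (721*(-1436) + 1270589) - 3301710 = (-1035356 + 1270589) - 3301710 = 235233 - 3301710 = -3066477)
1/(X + B) = 1/(-3066477 - 1/69134) = 1/(-211997820919/69134) = -69134/211997820919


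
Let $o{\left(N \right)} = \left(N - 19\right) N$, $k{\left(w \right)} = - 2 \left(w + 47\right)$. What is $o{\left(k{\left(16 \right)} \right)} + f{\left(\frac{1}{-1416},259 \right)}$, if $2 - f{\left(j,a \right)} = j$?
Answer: $\frac{25873153}{1416} \approx 18272.0$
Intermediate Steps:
$f{\left(j,a \right)} = 2 - j$
$k{\left(w \right)} = -94 - 2 w$ ($k{\left(w \right)} = - 2 \left(47 + w\right) = -94 - 2 w$)
$o{\left(N \right)} = N \left(-19 + N\right)$ ($o{\left(N \right)} = \left(N - 19\right) N = \left(-19 + N\right) N = N \left(-19 + N\right)$)
$o{\left(k{\left(16 \right)} \right)} + f{\left(\frac{1}{-1416},259 \right)} = \left(-94 - 32\right) \left(-19 - 126\right) + \left(2 - \frac{1}{-1416}\right) = \left(-94 - 32\right) \left(-19 - 126\right) + \left(2 - - \frac{1}{1416}\right) = - 126 \left(-19 - 126\right) + \left(2 + \frac{1}{1416}\right) = \left(-126\right) \left(-145\right) + \frac{2833}{1416} = 18270 + \frac{2833}{1416} = \frac{25873153}{1416}$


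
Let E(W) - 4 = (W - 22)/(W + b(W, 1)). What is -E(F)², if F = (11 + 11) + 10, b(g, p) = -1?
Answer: -17956/961 ≈ -18.685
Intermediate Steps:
F = 32 (F = 22 + 10 = 32)
E(W) = 4 + (-22 + W)/(-1 + W) (E(W) = 4 + (W - 22)/(W - 1) = 4 + (-22 + W)/(-1 + W))
-E(F)² = -((-26 + 5*32)/(-1 + 32))² = -((-26 + 160)/31)² = -((1/31)*134)² = -(134/31)² = -1*17956/961 = -17956/961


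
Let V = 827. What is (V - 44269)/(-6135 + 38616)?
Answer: -43442/32481 ≈ -1.3375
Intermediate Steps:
(V - 44269)/(-6135 + 38616) = (827 - 44269)/(-6135 + 38616) = -43442/32481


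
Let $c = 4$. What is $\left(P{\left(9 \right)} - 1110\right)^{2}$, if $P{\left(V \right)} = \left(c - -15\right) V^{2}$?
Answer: $184041$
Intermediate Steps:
$P{\left(V \right)} = 19 V^{2}$ ($P{\left(V \right)} = \left(4 - -15\right) V^{2} = \left(4 + 15\right) V^{2} = 19 V^{2}$)
$\left(P{\left(9 \right)} - 1110\right)^{2} = \left(19 \cdot 9^{2} - 1110\right)^{2} = \left(19 \cdot 81 - 1110\right)^{2} = \left(1539 - 1110\right)^{2} = 429^{2} = 184041$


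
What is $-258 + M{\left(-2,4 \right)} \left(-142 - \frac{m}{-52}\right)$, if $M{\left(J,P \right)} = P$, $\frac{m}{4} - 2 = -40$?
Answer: $- \frac{10890}{13} \approx -837.69$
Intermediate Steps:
$m = -152$ ($m = 8 + 4 \left(-40\right) = 8 - 160 = -152$)
$-258 + M{\left(-2,4 \right)} \left(-142 - \frac{m}{-52}\right) = -258 + 4 \left(-142 - - \frac{152}{-52}\right) = -258 + 4 \left(-142 - \left(-152\right) \left(- \frac{1}{52}\right)\right) = -258 + 4 \left(-142 - \frac{38}{13}\right) = -258 + 4 \left(- \frac{1884}{13}\right) = -258 - \frac{7536}{13} = - \frac{10890}{13}$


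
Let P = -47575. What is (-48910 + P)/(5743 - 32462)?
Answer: 96485/26719 ≈ 3.6111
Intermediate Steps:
(-48910 + P)/(5743 - 32462) = (-48910 - 47575)/(5743 - 32462) = -96485/(-26719) = -96485*(-1/26719) = 96485/26719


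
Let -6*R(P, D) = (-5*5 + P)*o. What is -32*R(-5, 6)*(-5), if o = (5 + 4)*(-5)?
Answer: -36000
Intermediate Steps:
o = -45 (o = 9*(-5) = -45)
R(P, D) = -375/2 + 15*P/2 (R(P, D) = -(-5*5 + P)*(-45)/6 = -(-25 + P)*(-45)/6 = -(1125 - 45*P)/6 = -375/2 + 15*P/2)
-32*R(-5, 6)*(-5) = -32*(-375/2 + (15/2)*(-5))*(-5) = -32*(-375/2 - 75/2)*(-5) = -32*(-225)*(-5) = 7200*(-5) = -36000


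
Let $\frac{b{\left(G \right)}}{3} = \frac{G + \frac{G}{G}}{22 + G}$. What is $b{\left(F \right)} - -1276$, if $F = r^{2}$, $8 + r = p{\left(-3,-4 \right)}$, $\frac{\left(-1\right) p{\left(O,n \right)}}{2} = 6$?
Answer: $\frac{539675}{422} \approx 1278.9$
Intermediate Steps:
$p{\left(O,n \right)} = -12$ ($p{\left(O,n \right)} = \left(-2\right) 6 = -12$)
$r = -20$ ($r = -8 - 12 = -20$)
$F = 400$ ($F = \left(-20\right)^{2} = 400$)
$b{\left(G \right)} = \frac{3 \left(1 + G\right)}{22 + G}$ ($b{\left(G \right)} = 3 \frac{G + \frac{G}{G}}{22 + G} = 3 \frac{G + 1}{22 + G} = 3 \frac{1 + G}{22 + G} = \frac{3 \left(1 + G\right)}{22 + G}$)
$b{\left(F \right)} - -1276 = \frac{3 \left(1 + 400\right)}{22 + 400} - -1276 = 3 \cdot \frac{1}{422} \cdot 401 + 1276 = \frac{1203}{422} + 1276 = \frac{539675}{422}$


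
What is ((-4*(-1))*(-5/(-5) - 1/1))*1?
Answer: 0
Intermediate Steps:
((-4*(-1))*(-5/(-5) - 1/1))*1 = (4*(-5*(-⅕) - 1*1))*1 = (4*(1 - 1))*1 = (4*0)*1 = 0*1 = 0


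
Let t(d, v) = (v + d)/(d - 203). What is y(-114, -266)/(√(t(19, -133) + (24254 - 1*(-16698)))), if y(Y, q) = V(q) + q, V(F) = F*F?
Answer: 140980*√86655743/3767641 ≈ 348.33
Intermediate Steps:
V(F) = F²
t(d, v) = (d + v)/(-203 + d)
y(Y, q) = q + q² (y(Y, q) = q² + q = q + q²)
y(-114, -266)/(√(t(19, -133) + (24254 - 1*(-16698)))) = (-266*(1 - 266))/(√((19 - 133)/(-203 + 19) + (24254 - 1*(-16698)))) = (-266*(-265))/(√(-114/(-184) + (24254 + 16698))) = 70490/(√(-1/184*(-114) + 40952)) = 70490/(√(57/92 + 40952)) = 70490/(√(3767641/92)) = 70490/((√86655743/46)) = 70490*(2*√86655743/3767641) = 140980*√86655743/3767641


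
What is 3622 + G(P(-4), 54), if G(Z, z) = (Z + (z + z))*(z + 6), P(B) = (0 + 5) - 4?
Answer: 10162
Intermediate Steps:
P(B) = 1 (P(B) = 5 - 4 = 1)
G(Z, z) = (6 + z)*(Z + 2*z) (G(Z, z) = (Z + 2*z)*(6 + z) = (6 + z)*(Z + 2*z))
3622 + G(P(-4), 54) = 3622 + (2*54**2 + 6*1 + 12*54 + 1*54) = 3622 + (2*2916 + 6 + 648 + 54) = 3622 + (5832 + 6 + 648 + 54) = 3622 + 6540 = 10162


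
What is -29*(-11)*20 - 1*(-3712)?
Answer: 10092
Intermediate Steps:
-29*(-11)*20 - 1*(-3712) = 319*20 + 3712 = 6380 + 3712 = 10092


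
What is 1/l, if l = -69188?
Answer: -1/69188 ≈ -1.4453e-5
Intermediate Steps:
1/l = 1/(-69188) = -1/69188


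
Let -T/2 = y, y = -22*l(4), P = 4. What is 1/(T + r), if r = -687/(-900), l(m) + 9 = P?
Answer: -300/65771 ≈ -0.0045613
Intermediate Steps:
l(m) = -5 (l(m) = -9 + 4 = -5)
r = 229/300 (r = -687*(-1/900) = 229/300 ≈ 0.76333)
y = 110 (y = -22*(-5) = 110)
T = -220 (T = -2*110 = -220)
1/(T + r) = 1/(-220 + 229/300) = 1/(-65771/300) = -300/65771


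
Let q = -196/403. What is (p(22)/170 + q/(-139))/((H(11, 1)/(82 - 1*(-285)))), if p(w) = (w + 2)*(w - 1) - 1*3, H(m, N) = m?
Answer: 10311906179/104751790 ≈ 98.441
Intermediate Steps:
q = -196/403 (q = -196*1/403 = -196/403 ≈ -0.48635)
p(w) = -3 + (-1 + w)*(2 + w) (p(w) = (2 + w)*(-1 + w) - 3 = (-1 + w)*(2 + w) - 3 = -3 + (-1 + w)*(2 + w))
(p(22)/170 + q/(-139))/((H(11, 1)/(82 - 1*(-285)))) = ((-5 + 22 + 22²)/170 - 196/403/(-139))/((11/(82 - 1*(-285)))) = ((-5 + 22 + 484)*(1/170) - 196/403*(-1/139))/((11/(82 + 285))) = (501*(1/170) + 196/56017)/((11/367)) = (501/170 + 196/56017)/((11*(1/367))) = 28097837/(9522890*(11/367)) = (28097837/9522890)*(367/11) = 10311906179/104751790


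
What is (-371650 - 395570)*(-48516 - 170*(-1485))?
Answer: -156462243480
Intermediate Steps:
(-371650 - 395570)*(-48516 - 170*(-1485)) = -767220*(-48516 + 252450) = -767220*203934 = -156462243480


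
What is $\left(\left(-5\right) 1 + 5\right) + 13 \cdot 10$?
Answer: $130$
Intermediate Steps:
$\left(\left(-5\right) 1 + 5\right) + 13 \cdot 10 = \left(-5 + 5\right) + 130 = 0 + 130 = 130$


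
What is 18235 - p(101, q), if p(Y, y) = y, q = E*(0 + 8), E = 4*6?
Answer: 18043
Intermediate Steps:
E = 24
q = 192 (q = 24*(0 + 8) = 24*8 = 192)
18235 - p(101, q) = 18235 - 1*192 = 18235 - 192 = 18043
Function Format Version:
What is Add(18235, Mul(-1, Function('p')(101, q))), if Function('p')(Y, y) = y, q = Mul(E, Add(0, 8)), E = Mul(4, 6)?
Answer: 18043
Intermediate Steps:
E = 24
q = 192 (q = Mul(24, Add(0, 8)) = Mul(24, 8) = 192)
Add(18235, Mul(-1, Function('p')(101, q))) = Add(18235, Mul(-1, 192)) = Add(18235, -192) = 18043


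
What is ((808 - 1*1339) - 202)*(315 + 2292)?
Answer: -1910931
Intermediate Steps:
((808 - 1*1339) - 202)*(315 + 2292) = ((808 - 1339) - 202)*2607 = (-531 - 202)*2607 = -733*2607 = -1910931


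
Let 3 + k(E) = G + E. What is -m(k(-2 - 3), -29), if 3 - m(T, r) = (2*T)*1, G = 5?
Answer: -9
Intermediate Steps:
k(E) = 2 + E (k(E) = -3 + (5 + E) = 2 + E)
m(T, r) = 3 - 2*T
-m(k(-2 - 3), -29) = -(3 - 2*(2 + (-2 - 3))) = -(3 - 2*(2 - 5)) = -(3 - 2*(-3)) = -(3 + 6) = -1*9 = -9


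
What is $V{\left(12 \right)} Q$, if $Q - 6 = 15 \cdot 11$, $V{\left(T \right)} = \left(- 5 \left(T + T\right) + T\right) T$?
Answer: $-221616$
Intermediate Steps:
$V{\left(T \right)} = - 9 T^{2}$ ($V{\left(T \right)} = \left(- 5 \cdot 2 T + T\right) T = \left(- 10 T + T\right) T = - 9 T T = - 9 T^{2}$)
$Q = 171$ ($Q = 6 + 15 \cdot 11 = 6 + 165 = 171$)
$V{\left(12 \right)} Q = - 9 \cdot 12^{2} \cdot 171 = \left(-9\right) 144 \cdot 171 = \left(-1296\right) 171 = -221616$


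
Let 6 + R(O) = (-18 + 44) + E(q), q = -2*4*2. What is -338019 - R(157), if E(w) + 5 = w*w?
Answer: -338290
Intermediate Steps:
q = -16 (q = -8*2 = -16)
E(w) = -5 + w**2 (E(w) = -5 + w*w = -5 + w**2)
R(O) = 271 (R(O) = -6 + ((-18 + 44) + (-5 + (-16)**2)) = -6 + (26 + (-5 + 256)) = -6 + (26 + 251) = -6 + 277 = 271)
-338019 - R(157) = -338019 - 1*271 = -338019 - 271 = -338290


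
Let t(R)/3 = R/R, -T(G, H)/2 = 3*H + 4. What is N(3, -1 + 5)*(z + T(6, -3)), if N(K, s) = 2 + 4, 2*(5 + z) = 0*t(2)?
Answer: 30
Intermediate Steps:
T(G, H) = -8 - 6*H (T(G, H) = -2*(3*H + 4) = -2*(4 + 3*H) = -8 - 6*H)
t(R) = 3 (t(R) = 3*(R/R) = 3*1 = 3)
z = -5 (z = -5 + (0*3)/2 = -5 + (1/2)*0 = -5 + 0 = -5)
N(K, s) = 6
N(3, -1 + 5)*(z + T(6, -3)) = 6*(-5 + (-8 - 6*(-3))) = 6*(-5 + (-8 + 18)) = 6*(-5 + 10) = 6*5 = 30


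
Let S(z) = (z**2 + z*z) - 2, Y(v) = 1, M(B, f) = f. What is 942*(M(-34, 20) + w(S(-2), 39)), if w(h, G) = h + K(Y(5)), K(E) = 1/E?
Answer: 25434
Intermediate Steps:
S(z) = -2 + 2*z**2 (S(z) = (z**2 + z**2) - 2 = 2*z**2 - 2 = -2 + 2*z**2)
K(E) = 1/E
w(h, G) = 1 + h (w(h, G) = h + 1/1 = h + 1 = 1 + h)
942*(M(-34, 20) + w(S(-2), 39)) = 942*(20 + (1 + (-2 + 2*(-2)**2))) = 942*(20 + (1 + (-2 + 2*4))) = 942*(20 + (1 + (-2 + 8))) = 942*(20 + (1 + 6)) = 942*(20 + 7) = 942*27 = 25434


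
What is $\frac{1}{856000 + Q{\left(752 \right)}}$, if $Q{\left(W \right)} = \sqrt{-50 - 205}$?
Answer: $\frac{171200}{146547200051} - \frac{i \sqrt{255}}{732736000255} \approx 1.1682 \cdot 10^{-6} - 2.1793 \cdot 10^{-11} i$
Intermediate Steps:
$Q{\left(W \right)} = i \sqrt{255}$ ($Q{\left(W \right)} = \sqrt{-255} = i \sqrt{255}$)
$\frac{1}{856000 + Q{\left(752 \right)}} = \frac{1}{856000 + i \sqrt{255}}$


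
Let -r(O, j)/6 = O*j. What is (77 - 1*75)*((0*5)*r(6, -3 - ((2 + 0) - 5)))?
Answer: 0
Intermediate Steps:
r(O, j) = -6*O*j
(77 - 1*75)*((0*5)*r(6, -3 - ((2 + 0) - 5))) = (77 - 1*75)*((0*5)*(-6*6*(-3 - ((2 + 0) - 5)))) = (77 - 75)*(0*(-6*6*(-3 - (2 - 5)))) = 2*(0*(-6*6*(-3 - 1*(-3)))) = 2*(0*(-6*6*(-3 + 3))) = 2*(0*(-6*6*0)) = 2*(0*0) = 2*0 = 0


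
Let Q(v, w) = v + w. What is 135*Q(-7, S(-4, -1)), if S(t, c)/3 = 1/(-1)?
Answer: -1350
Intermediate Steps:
S(t, c) = -3 (S(t, c) = 3/(-1) = 3*(-1) = -3)
135*Q(-7, S(-4, -1)) = 135*(-7 - 3) = 135*(-10) = -1350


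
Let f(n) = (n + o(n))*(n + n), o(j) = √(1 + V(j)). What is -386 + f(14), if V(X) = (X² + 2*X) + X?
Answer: 6 + 28*√239 ≈ 438.87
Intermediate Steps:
V(X) = X² + 3*X
o(j) = √(1 + j*(3 + j))
f(n) = 2*n*(n + √(1 + n*(3 + n))) (f(n) = (n + √(1 + n*(3 + n)))*(n + n) = (n + √(1 + n*(3 + n)))*(2*n) = 2*n*(n + √(1 + n*(3 + n))))
-386 + f(14) = -386 + 2*14*(14 + √(1 + 14*(3 + 14))) = -386 + 2*14*(14 + √(1 + 14*17)) = -386 + 2*14*(14 + √(1 + 238)) = -386 + 2*14*(14 + √239) = -386 + (392 + 28*√239) = 6 + 28*√239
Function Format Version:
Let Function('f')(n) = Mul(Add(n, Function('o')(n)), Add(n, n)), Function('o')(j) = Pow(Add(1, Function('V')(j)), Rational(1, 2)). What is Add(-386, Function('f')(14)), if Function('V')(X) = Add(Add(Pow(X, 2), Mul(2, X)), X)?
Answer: Add(6, Mul(28, Pow(239, Rational(1, 2)))) ≈ 438.87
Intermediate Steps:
Function('V')(X) = Add(Pow(X, 2), Mul(3, X))
Function('o')(j) = Pow(Add(1, Mul(j, Add(3, j))), Rational(1, 2))
Function('f')(n) = Mul(2, n, Add(n, Pow(Add(1, Mul(n, Add(3, n))), Rational(1, 2)))) (Function('f')(n) = Mul(Add(n, Pow(Add(1, Mul(n, Add(3, n))), Rational(1, 2))), Add(n, n)) = Mul(Add(n, Pow(Add(1, Mul(n, Add(3, n))), Rational(1, 2))), Mul(2, n)) = Mul(2, n, Add(n, Pow(Add(1, Mul(n, Add(3, n))), Rational(1, 2)))))
Add(-386, Function('f')(14)) = Add(-386, Mul(2, 14, Add(14, Pow(Add(1, Mul(14, Add(3, 14))), Rational(1, 2))))) = Add(-386, Mul(2, 14, Add(14, Pow(Add(1, Mul(14, 17)), Rational(1, 2))))) = Add(-386, Mul(2, 14, Add(14, Pow(Add(1, 238), Rational(1, 2))))) = Add(-386, Mul(2, 14, Add(14, Pow(239, Rational(1, 2))))) = Add(-386, Add(392, Mul(28, Pow(239, Rational(1, 2))))) = Add(6, Mul(28, Pow(239, Rational(1, 2))))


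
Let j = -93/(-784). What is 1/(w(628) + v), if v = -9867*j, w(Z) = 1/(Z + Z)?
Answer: -123088/144067969 ≈ -0.00085437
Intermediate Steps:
j = 93/784 (j = -93*(-1/784) = 93/784 ≈ 0.11862)
w(Z) = 1/(2*Z)
v = -917631/784 (v = -9867*93/784 = -917631/784 ≈ -1170.4)
1/(w(628) + v) = 1/((½)/628 - 917631/784) = 1/((½)*(1/628) - 917631/784) = 1/(1/1256 - 917631/784) = 1/(-144067969/123088) = -123088/144067969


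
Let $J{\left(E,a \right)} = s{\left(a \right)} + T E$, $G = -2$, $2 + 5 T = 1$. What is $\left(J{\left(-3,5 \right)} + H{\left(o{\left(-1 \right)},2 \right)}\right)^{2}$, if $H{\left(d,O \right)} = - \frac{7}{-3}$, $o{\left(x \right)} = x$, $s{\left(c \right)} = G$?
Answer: $\frac{196}{225} \approx 0.87111$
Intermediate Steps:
$T = - \frac{1}{5}$ ($T = - \frac{2}{5} + \frac{1}{5} \cdot 1 = - \frac{2}{5} + \frac{1}{5} = - \frac{1}{5} \approx -0.2$)
$s{\left(c \right)} = -2$
$J{\left(E,a \right)} = -2 - \frac{E}{5}$
$H{\left(d,O \right)} = \frac{7}{3}$ ($H{\left(d,O \right)} = \left(-7\right) \left(- \frac{1}{3}\right) = \frac{7}{3}$)
$\left(J{\left(-3,5 \right)} + H{\left(o{\left(-1 \right)},2 \right)}\right)^{2} = \left(\left(-2 - - \frac{3}{5}\right) + \frac{7}{3}\right)^{2} = \left(\left(-2 + \frac{3}{5}\right) + \frac{7}{3}\right)^{2} = \left(- \frac{7}{5} + \frac{7}{3}\right)^{2} = \left(\frac{14}{15}\right)^{2} = \frac{196}{225}$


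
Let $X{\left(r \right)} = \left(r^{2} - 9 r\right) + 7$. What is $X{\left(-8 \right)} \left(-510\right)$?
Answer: $-72930$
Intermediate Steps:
$X{\left(r \right)} = 7 + r^{2} - 9 r$
$X{\left(-8 \right)} \left(-510\right) = \left(7 + \left(-8\right)^{2} - -72\right) \left(-510\right) = \left(7 + 64 + 72\right) \left(-510\right) = 143 \left(-510\right) = -72930$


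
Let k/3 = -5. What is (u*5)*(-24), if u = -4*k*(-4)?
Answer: 28800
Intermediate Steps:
k = -15 (k = 3*(-5) = -15)
u = -240 (u = -4*(-15)*(-4) = 60*(-4) = -240)
(u*5)*(-24) = -240*5*(-24) = -1200*(-24) = 28800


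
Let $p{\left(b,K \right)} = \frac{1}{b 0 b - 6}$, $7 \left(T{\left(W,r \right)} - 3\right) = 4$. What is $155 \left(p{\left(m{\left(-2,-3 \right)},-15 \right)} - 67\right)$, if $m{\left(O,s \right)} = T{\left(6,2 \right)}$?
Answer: $- \frac{62465}{6} \approx -10411.0$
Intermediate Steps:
$T{\left(W,r \right)} = \frac{25}{7}$ ($T{\left(W,r \right)} = 3 + \frac{1}{7} \cdot 4 = 3 + \frac{4}{7} = \frac{25}{7}$)
$m{\left(O,s \right)} = \frac{25}{7}$
$p{\left(b,K \right)} = - \frac{1}{6}$ ($p{\left(b,K \right)} = \frac{1}{0 b - 6} = \frac{1}{0 - 6} = \frac{1}{-6} = - \frac{1}{6}$)
$155 \left(p{\left(m{\left(-2,-3 \right)},-15 \right)} - 67\right) = 155 \left(- \frac{1}{6} - 67\right) = 155 \left(- \frac{403}{6}\right) = - \frac{62465}{6}$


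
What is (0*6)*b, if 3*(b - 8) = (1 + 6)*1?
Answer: 0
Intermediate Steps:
b = 31/3 (b = 8 + ((1 + 6)*1)/3 = 8 + (7*1)/3 = 8 + (⅓)*7 = 8 + 7/3 = 31/3 ≈ 10.333)
(0*6)*b = (0*6)*(31/3) = 0*(31/3) = 0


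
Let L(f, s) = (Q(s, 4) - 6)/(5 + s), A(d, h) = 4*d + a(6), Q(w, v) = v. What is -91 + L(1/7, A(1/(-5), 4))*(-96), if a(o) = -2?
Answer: -41/11 ≈ -3.7273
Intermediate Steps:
A(d, h) = -2 + 4*d (A(d, h) = 4*d - 2 = -2 + 4*d)
L(f, s) = -2/(5 + s) (L(f, s) = (4 - 6)/(5 + s) = -2/(5 + s))
-91 + L(1/7, A(1/(-5), 4))*(-96) = -91 - 2/(5 + (-2 + 4/(-5)))*(-96) = -91 - 2/(5 + (-2 + 4*(-1/5)))*(-96) = -91 - 2/(5 + (-2 - 4/5))*(-96) = -91 - 2/(5 - 14/5)*(-96) = -91 - 2/11/5*(-96) = -91 - 2*5/11*(-96) = -91 - 10/11*(-96) = -91 + 960/11 = -41/11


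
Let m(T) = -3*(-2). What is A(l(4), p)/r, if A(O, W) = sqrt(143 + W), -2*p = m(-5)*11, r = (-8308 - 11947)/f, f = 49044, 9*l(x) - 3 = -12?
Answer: -49044*sqrt(110)/20255 ≈ -25.395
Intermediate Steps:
l(x) = -1 (l(x) = 1/3 + (1/9)*(-12) = 1/3 - 4/3 = -1)
m(T) = 6
r = -20255/49044 (r = (-8308 - 11947)/49044 = -20255*1/49044 = -20255/49044 ≈ -0.41300)
p = -33 (p = -3*11 = -1/2*66 = -33)
A(l(4), p)/r = sqrt(143 - 33)/(-20255/49044) = sqrt(110)*(-49044/20255) = -49044*sqrt(110)/20255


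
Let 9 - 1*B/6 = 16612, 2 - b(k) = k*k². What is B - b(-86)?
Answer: -735676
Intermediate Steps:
b(k) = 2 - k³ (b(k) = 2 - k*k² = 2 - k³)
B = -99618 (B = 54 - 6*16612 = 54 - 99672 = -99618)
B - b(-86) = -99618 - (2 - 1*(-86)³) = -99618 - (2 - 1*(-636056)) = -99618 - (2 + 636056) = -99618 - 1*636058 = -99618 - 636058 = -735676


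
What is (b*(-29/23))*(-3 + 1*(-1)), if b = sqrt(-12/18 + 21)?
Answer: 116*sqrt(183)/69 ≈ 22.742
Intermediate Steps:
b = sqrt(183)/3 (b = sqrt(-12*1/18 + 21) = sqrt(-2/3 + 21) = sqrt(61/3) = sqrt(183)/3 ≈ 4.5092)
(b*(-29/23))*(-3 + 1*(-1)) = ((sqrt(183)/3)*(-29/23))*(-3 + 1*(-1)) = ((sqrt(183)/3)*(-29*1/23))*(-3 - 1) = ((sqrt(183)/3)*(-29/23))*(-4) = -29*sqrt(183)/69*(-4) = 116*sqrt(183)/69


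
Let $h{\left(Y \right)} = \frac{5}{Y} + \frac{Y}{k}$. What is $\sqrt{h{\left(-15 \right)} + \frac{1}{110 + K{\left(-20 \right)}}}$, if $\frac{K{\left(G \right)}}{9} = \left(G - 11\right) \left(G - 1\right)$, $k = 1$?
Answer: $\frac{i \sqrt{4916742897}}{17907} \approx 3.9158 i$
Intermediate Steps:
$h{\left(Y \right)} = Y + \frac{5}{Y}$ ($h{\left(Y \right)} = \frac{5}{Y} + \frac{Y}{1} = \frac{5}{Y} + Y 1 = \frac{5}{Y} + Y = Y + \frac{5}{Y}$)
$K{\left(G \right)} = 9 \left(-1 + G\right) \left(-11 + G\right)$ ($K{\left(G \right)} = 9 \left(G - 11\right) \left(G - 1\right) = 9 \left(-11 + G\right) \left(-1 + G\right) = 9 \left(-1 + G\right) \left(-11 + G\right)$)
$\sqrt{h{\left(-15 \right)} + \frac{1}{110 + K{\left(-20 \right)}}} = \sqrt{\left(-15 + \frac{5}{-15}\right) + \frac{1}{110 + \left(99 - -2160 + 9 \left(-20\right)^{2}\right)}} = \sqrt{\left(-15 + 5 \left(- \frac{1}{15}\right)\right) + \frac{1}{110 + \left(99 + 2160 + 9 \cdot 400\right)}} = \sqrt{\left(-15 - \frac{1}{3}\right) + \frac{1}{110 + \left(99 + 2160 + 3600\right)}} = \sqrt{- \frac{46}{3} + \frac{1}{110 + 5859}} = \sqrt{- \frac{46}{3} + \frac{1}{5969}} = \sqrt{- \frac{274571}{17907}} = \frac{i \sqrt{4916742897}}{17907}$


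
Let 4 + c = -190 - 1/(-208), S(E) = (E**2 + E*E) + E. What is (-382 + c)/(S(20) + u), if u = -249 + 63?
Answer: -119807/131872 ≈ -0.90851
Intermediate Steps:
S(E) = E + 2*E**2 (S(E) = (E**2 + E**2) + E = 2*E**2 + E = E + 2*E**2)
c = -40351/208 (c = -4 + (-190 - 1/(-208)) = -4 + (-190 - 1*(-1/208)) = -4 + (-190 + 1/208) = -4 - 39519/208 = -40351/208 ≈ -194.00)
u = -186
(-382 + c)/(S(20) + u) = (-382 - 40351/208)/(20*(1 + 2*20) - 186) = -119807/(208*(20*(1 + 40) - 186)) = -119807/(208*(20*41 - 186)) = -119807/(208*(820 - 186)) = -119807/208/634 = -119807/208*1/634 = -119807/131872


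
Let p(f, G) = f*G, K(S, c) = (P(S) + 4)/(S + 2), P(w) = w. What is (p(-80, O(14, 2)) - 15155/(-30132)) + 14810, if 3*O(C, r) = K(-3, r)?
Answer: 447073595/30132 ≈ 14837.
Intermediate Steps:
K(S, c) = (4 + S)/(2 + S) (K(S, c) = (S + 4)/(S + 2) = (4 + S)/(2 + S))
O(C, r) = -⅓ (O(C, r) = ((4 - 3)/(2 - 3))/3 = (1/(-1))/3 = (-1*1)/3 = (⅓)*(-1) = -⅓)
p(f, G) = G*f
(p(-80, O(14, 2)) - 15155/(-30132)) + 14810 = (-⅓*(-80) - 15155/(-30132)) + 14810 = (80/3 - 15155*(-1/30132)) + 14810 = (80/3 + 15155/30132) + 14810 = 818675/30132 + 14810 = 447073595/30132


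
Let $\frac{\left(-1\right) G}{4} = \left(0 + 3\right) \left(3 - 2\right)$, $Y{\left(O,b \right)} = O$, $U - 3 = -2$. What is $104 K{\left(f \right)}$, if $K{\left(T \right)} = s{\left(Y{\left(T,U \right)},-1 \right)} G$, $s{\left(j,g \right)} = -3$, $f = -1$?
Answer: $3744$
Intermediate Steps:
$U = 1$ ($U = 3 - 2 = 1$)
$G = -12$ ($G = - 4 \left(0 + 3\right) \left(3 - 2\right) = - 4 \cdot 3 \cdot 1 = \left(-4\right) 3 = -12$)
$K{\left(T \right)} = 36$ ($K{\left(T \right)} = \left(-3\right) \left(-12\right) = 36$)
$104 K{\left(f \right)} = 104 \cdot 36 = 3744$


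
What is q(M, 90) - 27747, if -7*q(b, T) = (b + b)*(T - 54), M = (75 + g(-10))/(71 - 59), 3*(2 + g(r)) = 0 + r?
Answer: -194647/7 ≈ -27807.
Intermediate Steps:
g(r) = -2 + r/3 (g(r) = -2 + (0 + r)/3 = -2 + r/3)
M = 209/36 (M = (75 + (-2 + (⅓)*(-10)))/(71 - 59) = (75 + (-2 - 10/3))/12 = (75 - 16/3)*(1/12) = (209/3)*(1/12) = 209/36 ≈ 5.8056)
q(b, T) = -2*b*(-54 + T)/7 (q(b, T) = -(b + b)*(T - 54)/7 = -2*b*(-54 + T)/7)
q(M, 90) - 27747 = (2/7)*(209/36)*(54 - 1*90) - 27747 = (2/7)*(209/36)*(54 - 90) - 27747 = (2/7)*(209/36)*(-36) - 27747 = -418/7 - 27747 = -194647/7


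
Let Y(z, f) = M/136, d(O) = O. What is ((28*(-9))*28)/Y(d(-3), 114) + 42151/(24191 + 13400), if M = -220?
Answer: 9020549569/2067505 ≈ 4363.0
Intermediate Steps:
Y(z, f) = -55/34 (Y(z, f) = -220/136 = -220*1/136 = -55/34)
((28*(-9))*28)/Y(d(-3), 114) + 42151/(24191 + 13400) = ((28*(-9))*28)/(-55/34) + 42151/(24191 + 13400) = -252*28*(-34/55) + 42151/37591 = -7056*(-34/55) + 42151*(1/37591) = 239904/55 + 42151/37591 = 9020549569/2067505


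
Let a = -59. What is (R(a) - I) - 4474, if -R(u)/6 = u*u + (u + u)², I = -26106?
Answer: -82798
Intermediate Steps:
R(u) = -30*u² (R(u) = -6*(u*u + (u + u)²) = -6*(u² + (2*u)²) = -6*(u² + 4*u²) = -30*u²)
(R(a) - I) - 4474 = (-30*(-59)² - 1*(-26106)) - 4474 = (-30*3481 + 26106) - 4474 = (-104430 + 26106) - 4474 = -78324 - 4474 = -82798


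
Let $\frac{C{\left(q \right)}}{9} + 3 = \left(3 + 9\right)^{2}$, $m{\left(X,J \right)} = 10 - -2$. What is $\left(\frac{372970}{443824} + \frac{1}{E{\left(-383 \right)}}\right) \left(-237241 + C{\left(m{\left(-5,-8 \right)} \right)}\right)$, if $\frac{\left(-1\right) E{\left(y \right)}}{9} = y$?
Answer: $- \frac{37934605463051}{191232666} \approx -1.9837 \cdot 10^{5}$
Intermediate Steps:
$m{\left(X,J \right)} = 12$ ($m{\left(X,J \right)} = 10 + 2 = 12$)
$E{\left(y \right)} = - 9 y$
$C{\left(q \right)} = 1269$ ($C{\left(q \right)} = -27 + 9 \left(3 + 9\right)^{2} = -27 + 9 \cdot 12^{2} = -27 + 9 \cdot 144 = -27 + 1296 = 1269$)
$\left(\frac{372970}{443824} + \frac{1}{E{\left(-383 \right)}}\right) \left(-237241 + C{\left(m{\left(-5,-8 \right)} \right)}\right) = \left(\frac{372970}{443824} + \frac{1}{\left(-9\right) \left(-383\right)}\right) \left(-237241 + 1269\right) = \left(372970 \cdot \frac{1}{443824} + \frac{1}{3447}\right) \left(-235972\right) = \left(\frac{186485}{221912} + \frac{1}{3447}\right) \left(-235972\right) = \frac{643035707}{764930664} \left(-235972\right) = - \frac{37934605463051}{191232666}$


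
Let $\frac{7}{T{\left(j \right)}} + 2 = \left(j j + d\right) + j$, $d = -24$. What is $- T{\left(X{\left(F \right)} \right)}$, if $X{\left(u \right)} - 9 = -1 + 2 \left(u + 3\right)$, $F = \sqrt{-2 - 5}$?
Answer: $\frac{7 i}{2 \left(- 78 i + 29 \sqrt{7}\right)} \approx -0.022805 + 0.022433 i$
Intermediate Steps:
$F = i \sqrt{7}$ ($F = \sqrt{-7} = i \sqrt{7} \approx 2.6458 i$)
$X{\left(u \right)} = 14 + 2 u$ ($X{\left(u \right)} = 9 + \left(-1 + 2 \left(u + 3\right)\right) = 9 + \left(-1 + 2 \left(3 + u\right)\right) = 9 + \left(-1 + \left(6 + 2 u\right)\right) = 9 + \left(5 + 2 u\right) = 14 + 2 u$)
$T{\left(j \right)} = \frac{7}{-26 + j + j^{2}}$ ($T{\left(j \right)} = \frac{7}{-2 + \left(\left(j j - 24\right) + j\right)} = \frac{7}{-2 + \left(\left(j^{2} - 24\right) + j\right)} = \frac{7}{-2 + \left(\left(-24 + j^{2}\right) + j\right)} = \frac{7}{-2 + \left(-24 + j + j^{2}\right)} = \frac{7}{-26 + j + j^{2}}$)
$- T{\left(X{\left(F \right)} \right)} = - \frac{7}{-26 + \left(14 + 2 i \sqrt{7}\right) + \left(14 + 2 i \sqrt{7}\right)^{2}} = - \frac{7}{-12 + \left(14 + 2 i \sqrt{7}\right)^{2} + 2 i \sqrt{7}}$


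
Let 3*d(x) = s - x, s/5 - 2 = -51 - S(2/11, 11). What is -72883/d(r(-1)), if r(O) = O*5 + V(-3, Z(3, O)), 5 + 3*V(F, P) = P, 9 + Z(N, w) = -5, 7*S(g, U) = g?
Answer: 50507919/54007 ≈ 935.21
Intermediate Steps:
S(g, U) = g/7
Z(N, w) = -14 (Z(N, w) = -9 - 5 = -14)
V(F, P) = -5/3 + P/3
r(O) = -19/3 + 5*O (r(O) = O*5 + (-5/3 + (⅓)*(-14)) = 5*O + (-5/3 - 14/3) = 5*O - 19/3 = -19/3 + 5*O)
s = -18875/77 (s = 10 + 5*(-51 - 2/11/7) = 10 + 5*(-51 - 2*(1/11)/7) = 10 + 5*(-51 - 2/(7*11)) = 10 + 5*(-51 - 1*2/77) = 10 + 5*(-51 - 2/77) = 10 + 5*(-3929/77) = 10 - 19645/77 = -18875/77 ≈ -245.13)
d(x) = -18875/231 - x/3 (d(x) = (-18875/77 - x)/3 = -18875/231 - x/3)
-72883/d(r(-1)) = -72883/(-18875/231 - (-19/3 + 5*(-1))/3) = -72883/(-18875/231 - (-19/3 - 5)/3) = -72883/(-18875/231 - ⅓*(-34/3)) = -72883/(-18875/231 + 34/9) = -72883/(-54007/693) = -72883*(-693/54007) = 50507919/54007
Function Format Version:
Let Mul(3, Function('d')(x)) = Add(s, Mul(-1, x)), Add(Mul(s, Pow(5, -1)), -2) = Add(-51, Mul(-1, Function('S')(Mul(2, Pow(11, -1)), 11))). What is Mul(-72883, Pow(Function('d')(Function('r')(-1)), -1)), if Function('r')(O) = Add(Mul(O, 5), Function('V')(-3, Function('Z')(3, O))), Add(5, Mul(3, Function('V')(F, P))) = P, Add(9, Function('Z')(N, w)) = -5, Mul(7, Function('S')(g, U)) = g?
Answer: Rational(50507919, 54007) ≈ 935.21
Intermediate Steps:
Function('S')(g, U) = Mul(Rational(1, 7), g)
Function('Z')(N, w) = -14 (Function('Z')(N, w) = Add(-9, -5) = -14)
Function('V')(F, P) = Add(Rational(-5, 3), Mul(Rational(1, 3), P))
Function('r')(O) = Add(Rational(-19, 3), Mul(5, O)) (Function('r')(O) = Add(Mul(O, 5), Add(Rational(-5, 3), Mul(Rational(1, 3), -14))) = Add(Mul(5, O), Add(Rational(-5, 3), Rational(-14, 3))) = Add(Mul(5, O), Rational(-19, 3)) = Add(Rational(-19, 3), Mul(5, O)))
s = Rational(-18875, 77) (s = Add(10, Mul(5, Add(-51, Mul(-1, Mul(Rational(1, 7), Mul(2, Pow(11, -1))))))) = Add(10, Mul(5, Add(-51, Mul(-1, Mul(Rational(1, 7), Mul(2, Rational(1, 11))))))) = Add(10, Mul(5, Add(-51, Mul(-1, Mul(Rational(1, 7), Rational(2, 11)))))) = Add(10, Mul(5, Add(-51, Mul(-1, Rational(2, 77))))) = Add(10, Mul(5, Add(-51, Rational(-2, 77)))) = Add(10, Mul(5, Rational(-3929, 77))) = Add(10, Rational(-19645, 77)) = Rational(-18875, 77) ≈ -245.13)
Function('d')(x) = Add(Rational(-18875, 231), Mul(Rational(-1, 3), x)) (Function('d')(x) = Mul(Rational(1, 3), Add(Rational(-18875, 77), Mul(-1, x))) = Add(Rational(-18875, 231), Mul(Rational(-1, 3), x)))
Mul(-72883, Pow(Function('d')(Function('r')(-1)), -1)) = Mul(-72883, Pow(Add(Rational(-18875, 231), Mul(Rational(-1, 3), Add(Rational(-19, 3), Mul(5, -1)))), -1)) = Mul(-72883, Pow(Add(Rational(-18875, 231), Mul(Rational(-1, 3), Add(Rational(-19, 3), -5))), -1)) = Mul(-72883, Pow(Add(Rational(-18875, 231), Mul(Rational(-1, 3), Rational(-34, 3))), -1)) = Mul(-72883, Pow(Add(Rational(-18875, 231), Rational(34, 9)), -1)) = Mul(-72883, Pow(Rational(-54007, 693), -1)) = Mul(-72883, Rational(-693, 54007)) = Rational(50507919, 54007)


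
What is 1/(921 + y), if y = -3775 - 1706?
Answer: -1/4560 ≈ -0.00021930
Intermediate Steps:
y = -5481
1/(921 + y) = 1/(921 - 5481) = 1/(-4560) = -1/4560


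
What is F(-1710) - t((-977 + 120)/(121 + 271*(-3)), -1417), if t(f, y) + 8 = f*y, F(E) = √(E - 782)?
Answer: 1219905/692 + 2*I*√623 ≈ 1762.9 + 49.92*I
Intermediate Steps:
F(E) = √(-782 + E)
t(f, y) = -8 + f*y
F(-1710) - t((-977 + 120)/(121 + 271*(-3)), -1417) = √(-782 - 1710) - (-8 + ((-977 + 120)/(121 + 271*(-3)))*(-1417)) = √(-2492) - (-8 - 857/(121 - 813)*(-1417)) = 2*I*√623 - (-8 - 857/(-692)*(-1417)) = 2*I*√623 - (-8 - 857*(-1/692)*(-1417)) = 2*I*√623 - (-8 + (857/692)*(-1417)) = 2*I*√623 - (-8 - 1214369/692) = 2*I*√623 - 1*(-1219905/692) = 2*I*√623 + 1219905/692 = 1219905/692 + 2*I*√623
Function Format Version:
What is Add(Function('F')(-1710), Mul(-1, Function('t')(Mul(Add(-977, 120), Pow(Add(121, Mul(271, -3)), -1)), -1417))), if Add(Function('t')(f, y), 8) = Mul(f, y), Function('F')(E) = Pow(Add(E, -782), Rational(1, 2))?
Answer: Add(Rational(1219905, 692), Mul(2, I, Pow(623, Rational(1, 2)))) ≈ Add(1762.9, Mul(49.920, I))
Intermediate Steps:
Function('F')(E) = Pow(Add(-782, E), Rational(1, 2))
Function('t')(f, y) = Add(-8, Mul(f, y))
Add(Function('F')(-1710), Mul(-1, Function('t')(Mul(Add(-977, 120), Pow(Add(121, Mul(271, -3)), -1)), -1417))) = Add(Pow(Add(-782, -1710), Rational(1, 2)), Mul(-1, Add(-8, Mul(Mul(Add(-977, 120), Pow(Add(121, Mul(271, -3)), -1)), -1417)))) = Add(Pow(-2492, Rational(1, 2)), Mul(-1, Add(-8, Mul(Mul(-857, Pow(Add(121, -813), -1)), -1417)))) = Add(Mul(2, I, Pow(623, Rational(1, 2))), Mul(-1, Add(-8, Mul(Mul(-857, Pow(-692, -1)), -1417)))) = Add(Mul(2, I, Pow(623, Rational(1, 2))), Mul(-1, Add(-8, Mul(Mul(-857, Rational(-1, 692)), -1417)))) = Add(Mul(2, I, Pow(623, Rational(1, 2))), Mul(-1, Add(-8, Mul(Rational(857, 692), -1417)))) = Add(Mul(2, I, Pow(623, Rational(1, 2))), Mul(-1, Add(-8, Rational(-1214369, 692)))) = Add(Mul(2, I, Pow(623, Rational(1, 2))), Mul(-1, Rational(-1219905, 692))) = Add(Mul(2, I, Pow(623, Rational(1, 2))), Rational(1219905, 692)) = Add(Rational(1219905, 692), Mul(2, I, Pow(623, Rational(1, 2))))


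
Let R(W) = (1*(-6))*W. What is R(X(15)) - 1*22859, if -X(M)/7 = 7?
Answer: -22565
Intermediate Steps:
X(M) = -49 (X(M) = -7*7 = -49)
R(W) = -6*W
R(X(15)) - 1*22859 = -6*(-49) - 1*22859 = 294 - 22859 = -22565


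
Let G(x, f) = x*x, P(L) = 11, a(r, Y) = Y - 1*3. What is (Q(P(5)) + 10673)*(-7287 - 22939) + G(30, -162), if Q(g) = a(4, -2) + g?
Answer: -322782554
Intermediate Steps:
a(r, Y) = -3 + Y (a(r, Y) = Y - 3 = -3 + Y)
Q(g) = -5 + g (Q(g) = (-3 - 2) + g = -5 + g)
G(x, f) = x²
(Q(P(5)) + 10673)*(-7287 - 22939) + G(30, -162) = ((-5 + 11) + 10673)*(-7287 - 22939) + 30² = (6 + 10673)*(-30226) + 900 = 10679*(-30226) + 900 = -322783454 + 900 = -322782554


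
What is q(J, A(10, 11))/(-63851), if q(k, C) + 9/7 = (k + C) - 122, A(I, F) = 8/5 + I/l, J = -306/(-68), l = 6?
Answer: 24259/13408710 ≈ 0.0018092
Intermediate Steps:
J = 9/2 (J = -306*(-1/68) = 9/2 ≈ 4.5000)
A(I, F) = 8/5 + I/6
q(k, C) = -863/7 + C + k (q(k, C) = -9/7 + ((k + C) - 122) = -9/7 + ((C + k) - 122) = -9/7 + (-122 + C + k) = -863/7 + C + k)
q(J, A(10, 11))/(-63851) = (-863/7 + (8/5 + (⅙)*10) + 9/2)/(-63851) = (-863/7 + (8/5 + 5/3) + 9/2)*(-1/63851) = (-863/7 + 49/15 + 9/2)*(-1/63851) = -24259/210*(-1/63851) = 24259/13408710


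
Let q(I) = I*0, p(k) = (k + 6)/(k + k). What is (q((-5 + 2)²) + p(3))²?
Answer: 9/4 ≈ 2.2500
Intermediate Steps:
p(k) = (6 + k)/(2*k) (p(k) = (6 + k)/((2*k)) = (6 + k)*(1/(2*k)) = (6 + k)/(2*k))
q(I) = 0
(q((-5 + 2)²) + p(3))² = (0 + (½)*(6 + 3)/3)² = (0 + (½)*(⅓)*9)² = (0 + 3/2)² = (3/2)² = 9/4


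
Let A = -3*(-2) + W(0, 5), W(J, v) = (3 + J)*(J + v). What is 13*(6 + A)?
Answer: 351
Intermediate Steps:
A = 21 (A = -3*(-2) + (0² + 3*0 + 3*5 + 0*5) = 6 + (0 + 0 + 15 + 0) = 6 + 15 = 21)
13*(6 + A) = 13*(6 + 21) = 13*27 = 351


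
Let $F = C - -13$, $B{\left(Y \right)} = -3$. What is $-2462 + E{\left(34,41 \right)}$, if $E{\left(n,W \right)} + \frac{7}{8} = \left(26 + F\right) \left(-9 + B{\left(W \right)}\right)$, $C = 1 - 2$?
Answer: $- \frac{23351}{8} \approx -2918.9$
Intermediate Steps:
$C = -1$
$F = 12$ ($F = -1 - -13 = -1 + 13 = 12$)
$E{\left(n,W \right)} = - \frac{3655}{8}$ ($E{\left(n,W \right)} = - \frac{7}{8} + \left(26 + 12\right) \left(-9 - 3\right) = - \frac{7}{8} + 38 \left(-12\right) = - \frac{7}{8} - 456 = - \frac{3655}{8}$)
$-2462 + E{\left(34,41 \right)} = -2462 - \frac{3655}{8} = - \frac{23351}{8}$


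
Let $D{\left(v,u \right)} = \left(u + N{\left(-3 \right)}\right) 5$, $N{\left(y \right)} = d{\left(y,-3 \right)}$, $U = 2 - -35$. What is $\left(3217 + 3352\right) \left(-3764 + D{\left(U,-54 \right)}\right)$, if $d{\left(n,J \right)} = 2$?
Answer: $-26433656$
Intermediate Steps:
$U = 37$ ($U = 2 + 35 = 37$)
$N{\left(y \right)} = 2$
$D{\left(v,u \right)} = 10 + 5 u$ ($D{\left(v,u \right)} = \left(u + 2\right) 5 = \left(2 + u\right) 5 = 10 + 5 u$)
$\left(3217 + 3352\right) \left(-3764 + D{\left(U,-54 \right)}\right) = \left(3217 + 3352\right) \left(-3764 + \left(10 + 5 \left(-54\right)\right)\right) = 6569 \left(-3764 + \left(10 - 270\right)\right) = 6569 \left(-3764 - 260\right) = 6569 \left(-4024\right) = -26433656$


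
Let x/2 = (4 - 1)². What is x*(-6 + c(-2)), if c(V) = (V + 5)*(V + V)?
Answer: -324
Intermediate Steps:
c(V) = 2*V*(5 + V) (c(V) = (5 + V)*(2*V) = 2*V*(5 + V))
x = 18 (x = 2*(4 - 1)² = 2*3² = 2*9 = 18)
x*(-6 + c(-2)) = 18*(-6 + 2*(-2)*(5 - 2)) = 18*(-6 + 2*(-2)*3) = 18*(-6 - 12) = 18*(-18) = -324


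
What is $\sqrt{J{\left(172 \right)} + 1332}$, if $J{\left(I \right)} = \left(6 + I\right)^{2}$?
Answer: $2 \sqrt{8254} \approx 181.7$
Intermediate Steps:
$\sqrt{J{\left(172 \right)} + 1332} = \sqrt{\left(6 + 172\right)^{2} + 1332} = \sqrt{178^{2} + 1332} = \sqrt{31684 + 1332} = \sqrt{33016} = 2 \sqrt{8254}$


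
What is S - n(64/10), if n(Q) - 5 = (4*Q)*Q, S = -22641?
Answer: -570246/25 ≈ -22810.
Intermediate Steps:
n(Q) = 5 + 4*Q² (n(Q) = 5 + (4*Q)*Q = 5 + 4*Q²)
S - n(64/10) = -22641 - (5 + 4*(64/10)²) = -22641 - (5 + 4*(64*(⅒))²) = -22641 - (5 + 4*(32/5)²) = -22641 - (5 + 4*(1024/25)) = -22641 - (5 + 4096/25) = -22641 - 1*4221/25 = -22641 - 4221/25 = -570246/25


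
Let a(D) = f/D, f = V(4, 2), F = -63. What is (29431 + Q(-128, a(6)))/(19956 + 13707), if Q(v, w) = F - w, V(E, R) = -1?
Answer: 176209/201978 ≈ 0.87242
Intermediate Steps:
f = -1
a(D) = -1/D
Q(v, w) = -63 - w
(29431 + Q(-128, a(6)))/(19956 + 13707) = (29431 + (-63 - (-1)/6))/(19956 + 13707) = (29431 + (-63 - (-1)/6))/33663 = (29431 + (-63 - 1*(-⅙)))*(1/33663) = (29431 + (-63 + ⅙))*(1/33663) = (29431 - 377/6)*(1/33663) = (176209/6)*(1/33663) = 176209/201978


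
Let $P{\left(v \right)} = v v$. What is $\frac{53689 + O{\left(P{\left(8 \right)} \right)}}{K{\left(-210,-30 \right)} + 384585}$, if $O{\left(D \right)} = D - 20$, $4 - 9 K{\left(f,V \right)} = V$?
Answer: $\frac{483597}{3461299} \approx 0.13972$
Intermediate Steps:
$K{\left(f,V \right)} = \frac{4}{9} - \frac{V}{9}$
$P{\left(v \right)} = v^{2}$
$O{\left(D \right)} = -20 + D$
$\frac{53689 + O{\left(P{\left(8 \right)} \right)}}{K{\left(-210,-30 \right)} + 384585} = \frac{53689 - \left(20 - 8^{2}\right)}{\left(\frac{4}{9} - - \frac{10}{3}\right) + 384585} = \frac{53689 + \left(-20 + 64\right)}{\left(\frac{4}{9} + \frac{10}{3}\right) + 384585} = \frac{53689 + 44}{\frac{34}{9} + 384585} = \frac{53733}{\frac{3461299}{9}} = 53733 \cdot \frac{9}{3461299} = \frac{483597}{3461299}$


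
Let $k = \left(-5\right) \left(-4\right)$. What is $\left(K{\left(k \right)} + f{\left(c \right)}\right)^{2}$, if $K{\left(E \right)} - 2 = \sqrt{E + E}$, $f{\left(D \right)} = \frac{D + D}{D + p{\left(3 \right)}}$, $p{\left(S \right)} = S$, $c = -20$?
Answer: $\frac{17036}{289} + \frac{296 \sqrt{10}}{17} \approx 114.01$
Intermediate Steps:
$k = 20$
$f{\left(D \right)} = \frac{2 D}{3 + D}$ ($f{\left(D \right)} = \frac{D + D}{D + 3} = \frac{2 D}{3 + D}$)
$K{\left(E \right)} = 2 + \sqrt{2} \sqrt{E}$ ($K{\left(E \right)} = 2 + \sqrt{E + E} = 2 + \sqrt{2 E} = 2 + \sqrt{2} \sqrt{E}$)
$\left(K{\left(k \right)} + f{\left(c \right)}\right)^{2} = \left(\left(2 + \sqrt{2} \sqrt{20}\right) + 2 \left(-20\right) \frac{1}{3 - 20}\right)^{2} = \left(\left(2 + \sqrt{2} \cdot 2 \sqrt{5}\right) + 2 \left(-20\right) \frac{1}{-17}\right)^{2} = \left(\left(2 + 2 \sqrt{10}\right) + 2 \left(-20\right) \left(- \frac{1}{17}\right)\right)^{2} = \left(\left(2 + 2 \sqrt{10}\right) + \frac{40}{17}\right)^{2} = \left(\frac{74}{17} + 2 \sqrt{10}\right)^{2}$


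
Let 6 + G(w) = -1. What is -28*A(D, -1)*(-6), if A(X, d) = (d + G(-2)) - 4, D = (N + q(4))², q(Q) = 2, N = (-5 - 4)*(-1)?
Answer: -2016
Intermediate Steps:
G(w) = -7 (G(w) = -6 - 1 = -7)
N = 9 (N = -9*(-1) = 9)
D = 121 (D = (9 + 2)² = 11² = 121)
A(X, d) = -11 + d (A(X, d) = (d - 7) - 4 = (-7 + d) - 4 = -11 + d)
-28*A(D, -1)*(-6) = -28*(-11 - 1)*(-6) = -28*(-12)*(-6) = 336*(-6) = -2016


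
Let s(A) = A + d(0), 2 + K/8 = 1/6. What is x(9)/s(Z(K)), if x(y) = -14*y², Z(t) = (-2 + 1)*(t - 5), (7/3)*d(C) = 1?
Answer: -11907/211 ≈ -56.431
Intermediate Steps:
d(C) = 3/7 (d(C) = (3/7)*1 = 3/7)
K = -44/3 (K = -16 + 8/6 = -16 + 8*(⅙) = -16 + 4/3 = -44/3 ≈ -14.667)
Z(t) = 5 - t (Z(t) = -(-5 + t) = 5 - t)
s(A) = 3/7 + A (s(A) = A + 3/7 = 3/7 + A)
x(9)/s(Z(K)) = (-14*9²)/(3/7 + (5 - 1*(-44/3))) = (-14*81)/(3/7 + (5 + 44/3)) = -1134/(3/7 + 59/3) = -1134/(422/21) = (21/422)*(-1134) = -11907/211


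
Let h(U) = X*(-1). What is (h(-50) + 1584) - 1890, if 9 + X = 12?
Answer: -309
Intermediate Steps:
X = 3 (X = -9 + 12 = 3)
h(U) = -3 (h(U) = 3*(-1) = -3)
(h(-50) + 1584) - 1890 = (-3 + 1584) - 1890 = 1581 - 1890 = -309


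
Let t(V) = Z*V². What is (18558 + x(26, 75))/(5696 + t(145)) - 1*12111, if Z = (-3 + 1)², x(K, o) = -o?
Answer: -362500291/29932 ≈ -12111.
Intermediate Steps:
Z = 4 (Z = (-2)² = 4)
t(V) = 4*V²
(18558 + x(26, 75))/(5696 + t(145)) - 1*12111 = (18558 - 1*75)/(5696 + 4*145²) - 1*12111 = (18558 - 75)/(5696 + 4*21025) - 12111 = 18483/(5696 + 84100) - 12111 = 18483/89796 - 12111 = 18483*(1/89796) - 12111 = 6161/29932 - 12111 = -362500291/29932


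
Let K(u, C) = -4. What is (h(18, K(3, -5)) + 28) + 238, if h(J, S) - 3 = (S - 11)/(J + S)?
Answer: 3751/14 ≈ 267.93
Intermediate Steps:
h(J, S) = 3 + (-11 + S)/(J + S) (h(J, S) = 3 + (S - 11)/(J + S) = 3 + (-11 + S)/(J + S))
(h(18, K(3, -5)) + 28) + 238 = ((-11 + 3*18 + 4*(-4))/(18 - 4) + 28) + 238 = ((-11 + 54 - 16)/14 + 28) + 238 = ((1/14)*27 + 28) + 238 = (27/14 + 28) + 238 = 419/14 + 238 = 3751/14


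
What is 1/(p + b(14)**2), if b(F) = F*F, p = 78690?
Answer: 1/117106 ≈ 8.5393e-6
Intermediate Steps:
b(F) = F**2
1/(p + b(14)**2) = 1/(78690 + (14**2)**2) = 1/(78690 + 196**2) = 1/(78690 + 38416) = 1/117106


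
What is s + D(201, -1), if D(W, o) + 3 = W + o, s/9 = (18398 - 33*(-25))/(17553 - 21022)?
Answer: 510386/3469 ≈ 147.13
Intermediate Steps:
s = -173007/3469 (s = 9*((18398 - 33*(-25))/(17553 - 21022)) = 9*((18398 + 825)/(-3469)) = 9*(19223*(-1/3469)) = 9*(-19223/3469) = -173007/3469 ≈ -49.872)
D(W, o) = -3 + W + o (D(W, o) = -3 + (W + o) = -3 + W + o)
s + D(201, -1) = -173007/3469 + (-3 + 201 - 1) = -173007/3469 + 197 = 510386/3469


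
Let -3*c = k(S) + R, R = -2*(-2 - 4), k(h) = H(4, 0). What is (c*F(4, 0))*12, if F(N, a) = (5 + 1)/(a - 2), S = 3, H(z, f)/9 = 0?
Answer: 144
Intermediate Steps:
H(z, f) = 0 (H(z, f) = 9*0 = 0)
k(h) = 0
F(N, a) = 6/(-2 + a)
R = 12 (R = -2*(-6) = 12)
c = -4 (c = -(0 + 12)/3 = -⅓*12 = -4)
(c*F(4, 0))*12 = -24/(-2 + 0)*12 = -24/(-2)*12 = -24*(-1)/2*12 = -4*(-3)*12 = 12*12 = 144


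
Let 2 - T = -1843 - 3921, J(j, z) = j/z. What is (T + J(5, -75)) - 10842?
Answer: -76141/15 ≈ -5076.1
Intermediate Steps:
T = 5766 (T = 2 - (-1843 - 3921) = 2 - 1*(-5764) = 2 + 5764 = 5766)
(T + J(5, -75)) - 10842 = (5766 + 5/(-75)) - 10842 = (5766 + 5*(-1/75)) - 10842 = (5766 - 1/15) - 10842 = 86489/15 - 10842 = -76141/15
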